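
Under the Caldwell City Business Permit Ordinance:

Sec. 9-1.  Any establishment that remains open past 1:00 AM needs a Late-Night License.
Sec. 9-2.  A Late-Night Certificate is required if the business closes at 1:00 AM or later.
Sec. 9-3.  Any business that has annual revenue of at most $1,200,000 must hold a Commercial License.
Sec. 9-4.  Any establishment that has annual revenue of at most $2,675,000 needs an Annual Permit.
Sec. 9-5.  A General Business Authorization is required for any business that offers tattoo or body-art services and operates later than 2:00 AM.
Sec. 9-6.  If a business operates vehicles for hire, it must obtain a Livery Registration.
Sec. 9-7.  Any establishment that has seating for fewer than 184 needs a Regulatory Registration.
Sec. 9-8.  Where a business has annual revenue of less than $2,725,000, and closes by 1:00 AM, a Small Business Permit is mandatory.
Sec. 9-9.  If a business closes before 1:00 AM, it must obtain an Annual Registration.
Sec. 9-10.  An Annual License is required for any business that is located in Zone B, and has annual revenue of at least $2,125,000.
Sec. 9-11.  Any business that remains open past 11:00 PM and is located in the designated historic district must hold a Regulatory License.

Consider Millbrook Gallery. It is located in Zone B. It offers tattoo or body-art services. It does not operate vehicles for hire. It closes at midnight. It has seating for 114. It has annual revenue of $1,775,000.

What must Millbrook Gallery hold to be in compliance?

Sec. 9-1. closes midnight, at/before 1:00 AM → Late-Night License not required.
Sec. 9-2. closes midnight, at/before 1:00 AM → Late-Night Certificate not required.
Sec. 9-3. revenue $1,775,000 > $1,200,000 → Commercial License not required.
Sec. 9-4. revenue $1,775,000 ≤ $2,675,000 → Annual Permit required.
Sec. 9-5. offers tattoo or body-art services; closes midnight, at/before 2:00 AM → General Business Authorization not required.
Sec. 9-6. does not operate vehicles for hire → Livery Registration not required.
Sec. 9-7. seating 114 < 184 → Regulatory Registration required.
Sec. 9-8. revenue $1,775,000 < $2,725,000; closes midnight, at/before 1:00 AM → Small Business Permit required.
Sec. 9-9. closes midnight, at/before 1:00 AM → Annual Registration required.
Sec. 9-10. is located in Zone B; revenue $1,775,000 < $2,125,000 → Annual License not required.
Sec. 9-11. closes midnight, after 11:00 PM; is located in Zone B (not: is located in the designated historic district) → Regulatory License not required.

Annual Permit, Annual Registration, Regulatory Registration, Small Business Permit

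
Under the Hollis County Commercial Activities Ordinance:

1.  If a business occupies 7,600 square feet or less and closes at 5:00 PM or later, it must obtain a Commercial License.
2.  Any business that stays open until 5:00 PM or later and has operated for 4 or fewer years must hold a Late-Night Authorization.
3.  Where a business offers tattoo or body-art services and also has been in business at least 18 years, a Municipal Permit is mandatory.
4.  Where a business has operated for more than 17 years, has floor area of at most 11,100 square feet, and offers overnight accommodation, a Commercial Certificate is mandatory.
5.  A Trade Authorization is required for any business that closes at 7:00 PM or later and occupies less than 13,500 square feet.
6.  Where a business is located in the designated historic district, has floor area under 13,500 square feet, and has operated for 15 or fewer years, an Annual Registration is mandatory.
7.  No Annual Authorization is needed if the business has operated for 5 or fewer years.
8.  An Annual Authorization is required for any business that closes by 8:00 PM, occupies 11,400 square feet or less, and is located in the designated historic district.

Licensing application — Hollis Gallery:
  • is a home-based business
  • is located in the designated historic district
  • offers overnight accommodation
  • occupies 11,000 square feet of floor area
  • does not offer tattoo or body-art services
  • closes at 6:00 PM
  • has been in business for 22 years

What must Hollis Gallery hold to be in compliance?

1. floor area 11,000 square feet > 7,600 square feet; closes 6:00 PM, after 5:00 PM → Commercial License not required.
2. closes 6:00 PM, after 5:00 PM; years in business 22 > 4 → Late-Night Authorization not required.
3. does not offer tattoo or body-art services; years in business 22 ≥ 18 → Municipal Permit not required.
4. years in business 22 > 17; floor area 11,000 square feet ≤ 11,100 square feet; offers overnight accommodation → Commercial Certificate required.
5. closes 6:00 PM, at/before 7:00 PM; floor area 11,000 square feet < 13,500 square feet → Trade Authorization not required.
6. is located in the designated historic district; floor area 11,000 square feet < 13,500 square feet; years in business 22 > 15 → Annual Registration not required.
7. years in business 22 > 5 → Annual Authorization exemption does not apply.
8. closes 6:00 PM, at/before 8:00 PM; floor area 11,000 square feet ≤ 11,400 square feet; is located in the designated historic district → Annual Authorization required.

Annual Authorization, Commercial Certificate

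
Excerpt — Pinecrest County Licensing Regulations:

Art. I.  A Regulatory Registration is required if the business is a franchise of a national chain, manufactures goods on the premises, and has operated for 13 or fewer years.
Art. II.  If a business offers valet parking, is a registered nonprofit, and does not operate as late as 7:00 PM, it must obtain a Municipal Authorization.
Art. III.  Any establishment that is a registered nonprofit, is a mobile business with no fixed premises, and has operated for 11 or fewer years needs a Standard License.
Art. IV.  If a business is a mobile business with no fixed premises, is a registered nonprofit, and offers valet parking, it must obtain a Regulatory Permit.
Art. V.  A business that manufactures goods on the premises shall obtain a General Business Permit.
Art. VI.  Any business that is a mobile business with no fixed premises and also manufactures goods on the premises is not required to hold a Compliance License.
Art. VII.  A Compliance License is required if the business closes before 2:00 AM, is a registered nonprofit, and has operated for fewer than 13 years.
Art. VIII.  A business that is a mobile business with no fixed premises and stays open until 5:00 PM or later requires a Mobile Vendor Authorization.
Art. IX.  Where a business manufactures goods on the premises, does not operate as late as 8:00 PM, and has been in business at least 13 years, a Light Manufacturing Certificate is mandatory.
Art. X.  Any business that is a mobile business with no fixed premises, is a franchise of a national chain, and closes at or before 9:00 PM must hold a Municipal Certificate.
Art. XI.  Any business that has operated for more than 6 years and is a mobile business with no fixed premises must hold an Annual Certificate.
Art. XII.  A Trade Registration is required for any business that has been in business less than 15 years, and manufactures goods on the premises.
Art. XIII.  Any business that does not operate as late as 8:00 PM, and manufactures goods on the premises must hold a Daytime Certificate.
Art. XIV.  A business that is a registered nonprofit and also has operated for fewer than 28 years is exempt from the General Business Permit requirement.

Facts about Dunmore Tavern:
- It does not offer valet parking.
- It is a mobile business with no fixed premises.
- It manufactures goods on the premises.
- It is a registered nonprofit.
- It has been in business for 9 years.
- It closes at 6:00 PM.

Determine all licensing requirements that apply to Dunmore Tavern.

Annual Certificate, Daytime Certificate, Mobile Vendor Authorization, Standard License, Trade Registration

Art. I. is a registered nonprofit (not: is a franchise of a national chain); manufactures goods on the premises; years in business 9 ≤ 13 → Regulatory Registration not required.
Art. II. does not offer valet parking; is a registered nonprofit; closes 6:00 PM, at/before 7:00 PM → Municipal Authorization not required.
Art. III. is a registered nonprofit; is a mobile business with no fixed premises; years in business 9 ≤ 11 → Standard License required.
Art. IV. is a mobile business with no fixed premises; is a registered nonprofit; does not offer valet parking → Regulatory Permit not required.
Art. V. manufactures goods on the premises → General Business Permit required.
Art. VI. is a mobile business with no fixed premises; manufactures goods on the premises → exempt from Compliance License.
Art. VII. closes 6:00 PM, at/before 2:00 AM; is a registered nonprofit; years in business 9 < 13 → Compliance License required.
Art. VIII. is a mobile business with no fixed premises; closes 6:00 PM, after 5:00 PM → Mobile Vendor Authorization required.
Art. IX. manufactures goods on the premises; closes 6:00 PM, at/before 8:00 PM; years in business 9 < 13 → Light Manufacturing Certificate not required.
Art. X. is a mobile business with no fixed premises; is a registered nonprofit (not: is a franchise of a national chain); closes 6:00 PM, at/before 9:00 PM → Municipal Certificate not required.
Art. XI. years in business 9 > 6; is a mobile business with no fixed premises → Annual Certificate required.
Art. XII. years in business 9 < 15; manufactures goods on the premises → Trade Registration required.
Art. XIII. closes 6:00 PM, at/before 8:00 PM; manufactures goods on the premises → Daytime Certificate required.
Art. XIV. is a registered nonprofit; years in business 9 < 28 → exempt from General Business Permit.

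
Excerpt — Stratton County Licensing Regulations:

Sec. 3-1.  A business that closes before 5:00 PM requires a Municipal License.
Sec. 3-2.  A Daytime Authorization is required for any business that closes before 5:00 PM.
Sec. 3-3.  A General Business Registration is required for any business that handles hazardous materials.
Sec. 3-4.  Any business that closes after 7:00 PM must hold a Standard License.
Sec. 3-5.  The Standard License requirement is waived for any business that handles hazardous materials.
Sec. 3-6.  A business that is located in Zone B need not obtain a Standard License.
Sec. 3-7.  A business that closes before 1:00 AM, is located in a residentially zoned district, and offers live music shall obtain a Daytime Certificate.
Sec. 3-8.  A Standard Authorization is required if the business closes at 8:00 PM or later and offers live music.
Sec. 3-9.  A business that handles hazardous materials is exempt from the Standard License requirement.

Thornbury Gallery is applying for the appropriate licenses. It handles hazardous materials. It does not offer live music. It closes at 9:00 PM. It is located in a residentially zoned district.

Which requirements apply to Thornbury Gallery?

General Business Registration

Sec. 3-1. closes 9:00 PM, after 5:00 PM → Municipal License not required.
Sec. 3-2. closes 9:00 PM, after 5:00 PM → Daytime Authorization not required.
Sec. 3-3. handles hazardous materials → General Business Registration required.
Sec. 3-4. closes 9:00 PM, after 7:00 PM → Standard License required.
Sec. 3-5. handles hazardous materials → exempt from Standard License.
Sec. 3-6. is located in a residentially zoned district (not: is located in Zone B) → Standard License exemption does not apply.
Sec. 3-7. closes 9:00 PM, at/before 1:00 AM; is located in a residentially zoned district; does not offer live music → Daytime Certificate not required.
Sec. 3-8. closes 9:00 PM, after 8:00 PM; does not offer live music → Standard Authorization not required.
Sec. 3-9. handles hazardous materials → exempt from Standard License.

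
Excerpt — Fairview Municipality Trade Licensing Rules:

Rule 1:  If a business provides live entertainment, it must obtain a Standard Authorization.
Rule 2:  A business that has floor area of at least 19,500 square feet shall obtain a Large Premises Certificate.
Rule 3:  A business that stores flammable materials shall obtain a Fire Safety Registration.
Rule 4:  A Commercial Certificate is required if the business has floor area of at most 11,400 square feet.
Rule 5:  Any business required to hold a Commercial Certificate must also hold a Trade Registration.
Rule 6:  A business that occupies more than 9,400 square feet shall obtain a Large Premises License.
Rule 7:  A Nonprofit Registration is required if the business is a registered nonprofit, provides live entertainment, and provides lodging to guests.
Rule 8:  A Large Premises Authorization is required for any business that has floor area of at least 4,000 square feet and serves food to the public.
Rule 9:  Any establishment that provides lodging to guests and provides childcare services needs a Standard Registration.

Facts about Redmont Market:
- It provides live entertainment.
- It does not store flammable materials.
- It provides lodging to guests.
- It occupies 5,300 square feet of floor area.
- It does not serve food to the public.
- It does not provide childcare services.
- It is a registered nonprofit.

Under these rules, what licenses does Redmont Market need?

Rule 1: provides live entertainment → Standard Authorization required.
Rule 2: floor area 5,300 square feet < 19,500 square feet → Large Premises Certificate not required.
Rule 3: does not store flammable materials → Fire Safety Registration not required.
Rule 4: floor area 5,300 square feet ≤ 11,400 square feet → Commercial Certificate required.
Rule 5: Commercial Certificate is required → Trade Registration also required.
Rule 6: floor area 5,300 square feet ≤ 9,400 square feet → Large Premises License not required.
Rule 7: is a registered nonprofit; provides live entertainment; provides lodging to guests → Nonprofit Registration required.
Rule 8: floor area 5,300 square feet ≥ 4,000 square feet; does not serve food to the public → Large Premises Authorization not required.
Rule 9: provides lodging to guests; does not provide childcare services → Standard Registration not required.

Commercial Certificate, Nonprofit Registration, Standard Authorization, Trade Registration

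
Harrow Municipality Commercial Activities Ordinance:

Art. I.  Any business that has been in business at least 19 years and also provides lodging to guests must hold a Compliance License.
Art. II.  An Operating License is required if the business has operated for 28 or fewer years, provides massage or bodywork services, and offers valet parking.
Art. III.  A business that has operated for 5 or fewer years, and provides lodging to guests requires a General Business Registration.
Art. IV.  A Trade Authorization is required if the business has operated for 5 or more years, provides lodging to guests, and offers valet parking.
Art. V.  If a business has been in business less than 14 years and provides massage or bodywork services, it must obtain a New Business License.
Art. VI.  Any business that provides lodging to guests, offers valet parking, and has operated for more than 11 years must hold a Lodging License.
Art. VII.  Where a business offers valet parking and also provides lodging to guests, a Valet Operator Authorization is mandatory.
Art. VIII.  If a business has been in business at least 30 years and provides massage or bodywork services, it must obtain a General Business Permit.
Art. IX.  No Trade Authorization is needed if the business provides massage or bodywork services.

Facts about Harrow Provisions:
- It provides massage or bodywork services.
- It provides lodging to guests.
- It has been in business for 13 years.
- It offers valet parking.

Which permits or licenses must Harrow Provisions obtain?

Lodging License, New Business License, Operating License, Valet Operator Authorization

Art. I. years in business 13 < 19; provides lodging to guests → Compliance License not required.
Art. II. years in business 13 ≤ 28; provides massage or bodywork services; offers valet parking → Operating License required.
Art. III. years in business 13 > 5; provides lodging to guests → General Business Registration not required.
Art. IV. years in business 13 ≥ 5; provides lodging to guests; offers valet parking → Trade Authorization required.
Art. V. years in business 13 < 14; provides massage or bodywork services → New Business License required.
Art. VI. provides lodging to guests; offers valet parking; years in business 13 > 11 → Lodging License required.
Art. VII. offers valet parking; provides lodging to guests → Valet Operator Authorization required.
Art. VIII. years in business 13 < 30; provides massage or bodywork services → General Business Permit not required.
Art. IX. provides massage or bodywork services → exempt from Trade Authorization.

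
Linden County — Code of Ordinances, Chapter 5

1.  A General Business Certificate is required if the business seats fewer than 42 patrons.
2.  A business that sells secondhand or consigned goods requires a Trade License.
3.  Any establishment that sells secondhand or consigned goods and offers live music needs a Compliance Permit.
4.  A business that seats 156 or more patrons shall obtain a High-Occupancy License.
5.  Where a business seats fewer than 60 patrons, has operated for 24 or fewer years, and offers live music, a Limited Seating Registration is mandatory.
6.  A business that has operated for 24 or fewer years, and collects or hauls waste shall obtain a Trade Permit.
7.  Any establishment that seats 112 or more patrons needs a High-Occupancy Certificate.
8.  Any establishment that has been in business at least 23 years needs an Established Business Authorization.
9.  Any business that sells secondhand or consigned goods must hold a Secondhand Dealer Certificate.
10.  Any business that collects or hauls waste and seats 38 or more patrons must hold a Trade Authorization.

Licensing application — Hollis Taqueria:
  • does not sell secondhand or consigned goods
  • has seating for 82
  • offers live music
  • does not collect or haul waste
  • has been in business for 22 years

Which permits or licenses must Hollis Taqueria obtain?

None

1. seating 82 ≥ 42 → General Business Certificate not required.
2. does not sell secondhand or consigned goods → Trade License not required.
3. does not sell secondhand or consigned goods; offers live music → Compliance Permit not required.
4. seating 82 < 156 → High-Occupancy License not required.
5. seating 82 ≥ 60; years in business 22 ≤ 24; offers live music → Limited Seating Registration not required.
6. years in business 22 ≤ 24; does not collect or haul waste → Trade Permit not required.
7. seating 82 < 112 → High-Occupancy Certificate not required.
8. years in business 22 < 23 → Established Business Authorization not required.
9. does not sell secondhand or consigned goods → Secondhand Dealer Certificate not required.
10. does not collect or haul waste; seating 82 ≥ 38 → Trade Authorization not required.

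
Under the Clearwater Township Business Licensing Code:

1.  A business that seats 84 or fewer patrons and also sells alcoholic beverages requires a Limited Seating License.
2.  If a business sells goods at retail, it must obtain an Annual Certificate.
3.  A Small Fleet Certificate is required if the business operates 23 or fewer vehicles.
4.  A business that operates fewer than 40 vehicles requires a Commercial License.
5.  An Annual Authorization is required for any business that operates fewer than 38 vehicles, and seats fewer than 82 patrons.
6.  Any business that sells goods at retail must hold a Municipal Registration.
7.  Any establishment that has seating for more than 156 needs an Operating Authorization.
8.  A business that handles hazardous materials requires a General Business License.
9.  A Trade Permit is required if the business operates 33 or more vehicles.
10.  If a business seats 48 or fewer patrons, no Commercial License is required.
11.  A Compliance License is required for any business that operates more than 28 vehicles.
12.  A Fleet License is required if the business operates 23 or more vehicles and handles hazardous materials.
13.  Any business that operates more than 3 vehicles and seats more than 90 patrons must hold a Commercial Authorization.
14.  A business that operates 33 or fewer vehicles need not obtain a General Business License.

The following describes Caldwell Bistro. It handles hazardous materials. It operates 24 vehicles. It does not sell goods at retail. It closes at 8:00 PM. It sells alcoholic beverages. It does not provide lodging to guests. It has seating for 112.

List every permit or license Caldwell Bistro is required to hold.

1. seating 112 > 84; sells alcoholic beverages → Limited Seating License not required.
2. does not sell goods at retail → Annual Certificate not required.
3. vehicles 24 > 23 → Small Fleet Certificate not required.
4. vehicles 24 < 40 → Commercial License required.
5. vehicles 24 < 38; seating 112 ≥ 82 → Annual Authorization not required.
6. does not sell goods at retail → Municipal Registration not required.
7. seating 112 ≤ 156 → Operating Authorization not required.
8. handles hazardous materials → General Business License required.
9. vehicles 24 < 33 → Trade Permit not required.
10. seating 112 > 48 → Commercial License exemption does not apply.
11. vehicles 24 ≤ 28 → Compliance License not required.
12. vehicles 24 ≥ 23; handles hazardous materials → Fleet License required.
13. vehicles 24 > 3; seating 112 > 90 → Commercial Authorization required.
14. vehicles 24 ≤ 33 → exempt from General Business License.

Commercial Authorization, Commercial License, Fleet License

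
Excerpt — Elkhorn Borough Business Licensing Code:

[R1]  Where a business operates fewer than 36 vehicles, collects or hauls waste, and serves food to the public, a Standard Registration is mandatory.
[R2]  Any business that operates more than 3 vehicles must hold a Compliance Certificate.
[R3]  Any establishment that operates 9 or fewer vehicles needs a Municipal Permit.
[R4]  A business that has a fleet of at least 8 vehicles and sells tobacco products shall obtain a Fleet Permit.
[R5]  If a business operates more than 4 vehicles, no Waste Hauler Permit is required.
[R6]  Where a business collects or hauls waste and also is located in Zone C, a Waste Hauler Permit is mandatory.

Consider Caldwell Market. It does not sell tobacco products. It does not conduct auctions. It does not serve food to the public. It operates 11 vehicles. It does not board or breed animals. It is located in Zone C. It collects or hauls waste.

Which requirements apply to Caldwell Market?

[R1] vehicles 11 < 36; collects or hauls waste; does not serve food to the public → Standard Registration not required.
[R2] vehicles 11 > 3 → Compliance Certificate required.
[R3] vehicles 11 > 9 → Municipal Permit not required.
[R4] vehicles 11 ≥ 8; does not sell tobacco products → Fleet Permit not required.
[R5] vehicles 11 > 4 → exempt from Waste Hauler Permit.
[R6] collects or hauls waste; is located in Zone C → Waste Hauler Permit required.

Compliance Certificate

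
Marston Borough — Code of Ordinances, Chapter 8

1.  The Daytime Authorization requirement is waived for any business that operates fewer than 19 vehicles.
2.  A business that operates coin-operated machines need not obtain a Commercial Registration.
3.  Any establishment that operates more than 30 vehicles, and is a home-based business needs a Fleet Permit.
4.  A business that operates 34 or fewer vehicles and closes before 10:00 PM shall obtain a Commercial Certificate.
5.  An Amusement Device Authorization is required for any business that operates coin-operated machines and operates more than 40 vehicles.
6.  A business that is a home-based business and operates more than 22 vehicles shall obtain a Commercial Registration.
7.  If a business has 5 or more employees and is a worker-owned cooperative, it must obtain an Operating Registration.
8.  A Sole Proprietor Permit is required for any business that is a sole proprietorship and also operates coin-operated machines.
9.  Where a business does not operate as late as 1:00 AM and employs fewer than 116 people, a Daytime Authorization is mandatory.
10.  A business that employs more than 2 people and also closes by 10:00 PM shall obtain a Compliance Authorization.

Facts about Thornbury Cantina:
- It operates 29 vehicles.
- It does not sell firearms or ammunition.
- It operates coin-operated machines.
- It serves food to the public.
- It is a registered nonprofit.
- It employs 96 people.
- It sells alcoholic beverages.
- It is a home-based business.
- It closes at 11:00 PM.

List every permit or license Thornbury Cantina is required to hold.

Daytime Authorization

1. vehicles 29 ≥ 19 → Daytime Authorization exemption does not apply.
2. operates coin-operated machines → exempt from Commercial Registration.
3. vehicles 29 ≤ 30; is a home-based business → Fleet Permit not required.
4. vehicles 29 ≤ 34; closes 11:00 PM, after 10:00 PM → Commercial Certificate not required.
5. operates coin-operated machines; vehicles 29 ≤ 40 → Amusement Device Authorization not required.
6. is a home-based business; vehicles 29 > 22 → Commercial Registration required.
7. employees 96 ≥ 5; is a registered nonprofit (not: is a worker-owned cooperative) → Operating Registration not required.
8. is a registered nonprofit (not: is a sole proprietorship); operates coin-operated machines → Sole Proprietor Permit not required.
9. closes 11:00 PM, at/before 1:00 AM; employees 96 < 116 → Daytime Authorization required.
10. employees 96 > 2; closes 11:00 PM, after 10:00 PM → Compliance Authorization not required.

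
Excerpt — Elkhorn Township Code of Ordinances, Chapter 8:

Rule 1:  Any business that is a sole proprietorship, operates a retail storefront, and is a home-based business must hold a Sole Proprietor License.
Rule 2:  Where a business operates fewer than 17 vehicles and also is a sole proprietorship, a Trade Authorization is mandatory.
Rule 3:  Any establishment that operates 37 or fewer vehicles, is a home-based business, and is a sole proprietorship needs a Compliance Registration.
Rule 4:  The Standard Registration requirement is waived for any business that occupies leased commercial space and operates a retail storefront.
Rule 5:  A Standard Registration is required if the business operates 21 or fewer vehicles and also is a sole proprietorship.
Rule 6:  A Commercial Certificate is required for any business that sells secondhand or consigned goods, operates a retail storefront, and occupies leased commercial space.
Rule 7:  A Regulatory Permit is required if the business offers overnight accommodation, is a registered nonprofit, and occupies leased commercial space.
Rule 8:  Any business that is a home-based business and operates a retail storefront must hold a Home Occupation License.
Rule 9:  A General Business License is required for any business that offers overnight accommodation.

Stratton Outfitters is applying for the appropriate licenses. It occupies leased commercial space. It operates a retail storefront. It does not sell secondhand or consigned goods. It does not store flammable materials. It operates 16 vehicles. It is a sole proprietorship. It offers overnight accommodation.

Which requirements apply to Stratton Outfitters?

Rule 1: is a sole proprietorship; operates a retail storefront; occupies leased commercial space (not: is a home-based business) → Sole Proprietor License not required.
Rule 2: vehicles 16 < 17; is a sole proprietorship → Trade Authorization required.
Rule 3: vehicles 16 ≤ 37; occupies leased commercial space (not: is a home-based business); is a sole proprietorship → Compliance Registration not required.
Rule 4: occupies leased commercial space; operates a retail storefront → exempt from Standard Registration.
Rule 5: vehicles 16 ≤ 21; is a sole proprietorship → Standard Registration required.
Rule 6: does not sell secondhand or consigned goods; operates a retail storefront; occupies leased commercial space → Commercial Certificate not required.
Rule 7: offers overnight accommodation; is a sole proprietorship (not: is a registered nonprofit); occupies leased commercial space → Regulatory Permit not required.
Rule 8: occupies leased commercial space (not: is a home-based business); operates a retail storefront → Home Occupation License not required.
Rule 9: offers overnight accommodation → General Business License required.

General Business License, Trade Authorization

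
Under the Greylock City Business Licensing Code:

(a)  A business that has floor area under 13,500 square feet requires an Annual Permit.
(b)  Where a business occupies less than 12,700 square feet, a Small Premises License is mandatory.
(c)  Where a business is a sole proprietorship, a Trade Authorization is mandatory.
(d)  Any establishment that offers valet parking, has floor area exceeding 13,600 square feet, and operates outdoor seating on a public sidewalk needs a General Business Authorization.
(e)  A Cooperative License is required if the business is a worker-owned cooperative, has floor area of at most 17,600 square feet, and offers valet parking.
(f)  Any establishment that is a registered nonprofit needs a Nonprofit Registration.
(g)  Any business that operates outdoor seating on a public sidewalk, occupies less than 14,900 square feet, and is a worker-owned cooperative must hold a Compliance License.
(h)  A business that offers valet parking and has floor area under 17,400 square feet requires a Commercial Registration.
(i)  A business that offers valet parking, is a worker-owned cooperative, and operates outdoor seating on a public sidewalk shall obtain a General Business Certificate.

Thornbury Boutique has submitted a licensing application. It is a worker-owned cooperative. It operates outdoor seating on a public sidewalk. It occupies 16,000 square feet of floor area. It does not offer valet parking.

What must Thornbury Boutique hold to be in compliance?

None

(a) floor area 16,000 square feet ≥ 13,500 square feet → Annual Permit not required.
(b) floor area 16,000 square feet ≥ 12,700 square feet → Small Premises License not required.
(c) is a worker-owned cooperative (not: is a sole proprietorship) → Trade Authorization not required.
(d) does not offer valet parking; floor area 16,000 square feet > 13,600 square feet; operates outdoor seating on a public sidewalk → General Business Authorization not required.
(e) is a worker-owned cooperative; floor area 16,000 square feet ≤ 17,600 square feet; does not offer valet parking → Cooperative License not required.
(f) is a worker-owned cooperative (not: is a registered nonprofit) → Nonprofit Registration not required.
(g) operates outdoor seating on a public sidewalk; floor area 16,000 square feet ≥ 14,900 square feet; is a worker-owned cooperative → Compliance License not required.
(h) does not offer valet parking; floor area 16,000 square feet < 17,400 square feet → Commercial Registration not required.
(i) does not offer valet parking; is a worker-owned cooperative; operates outdoor seating on a public sidewalk → General Business Certificate not required.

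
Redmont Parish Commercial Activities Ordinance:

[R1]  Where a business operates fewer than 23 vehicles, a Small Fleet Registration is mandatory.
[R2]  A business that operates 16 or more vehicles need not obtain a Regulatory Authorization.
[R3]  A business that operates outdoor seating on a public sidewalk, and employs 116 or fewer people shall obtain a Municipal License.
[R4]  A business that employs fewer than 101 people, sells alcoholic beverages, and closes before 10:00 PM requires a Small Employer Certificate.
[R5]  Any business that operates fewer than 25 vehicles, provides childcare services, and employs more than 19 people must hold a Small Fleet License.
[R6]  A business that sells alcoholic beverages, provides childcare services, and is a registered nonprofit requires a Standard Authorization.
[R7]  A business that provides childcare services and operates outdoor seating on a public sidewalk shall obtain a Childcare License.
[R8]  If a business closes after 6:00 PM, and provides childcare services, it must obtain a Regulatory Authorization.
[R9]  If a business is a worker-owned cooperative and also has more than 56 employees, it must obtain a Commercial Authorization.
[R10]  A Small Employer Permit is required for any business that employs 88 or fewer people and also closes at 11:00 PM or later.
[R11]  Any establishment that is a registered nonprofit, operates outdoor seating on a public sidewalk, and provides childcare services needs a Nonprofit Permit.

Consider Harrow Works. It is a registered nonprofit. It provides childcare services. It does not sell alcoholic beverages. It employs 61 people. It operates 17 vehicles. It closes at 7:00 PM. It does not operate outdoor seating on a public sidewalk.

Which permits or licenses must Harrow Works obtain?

Small Fleet License, Small Fleet Registration

[R1] vehicles 17 < 23 → Small Fleet Registration required.
[R2] vehicles 17 ≥ 16 → exempt from Regulatory Authorization.
[R3] does not operate outdoor seating on a public sidewalk; employees 61 ≤ 116 → Municipal License not required.
[R4] employees 61 < 101; does not sell alcoholic beverages; closes 7:00 PM, at/before 10:00 PM → Small Employer Certificate not required.
[R5] vehicles 17 < 25; provides childcare services; employees 61 > 19 → Small Fleet License required.
[R6] does not sell alcoholic beverages; provides childcare services; is a registered nonprofit → Standard Authorization not required.
[R7] provides childcare services; does not operate outdoor seating on a public sidewalk → Childcare License not required.
[R8] closes 7:00 PM, after 6:00 PM; provides childcare services → Regulatory Authorization required.
[R9] is a registered nonprofit (not: is a worker-owned cooperative); employees 61 > 56 → Commercial Authorization not required.
[R10] employees 61 ≤ 88; closes 7:00 PM, at/before 11:00 PM → Small Employer Permit not required.
[R11] is a registered nonprofit; does not operate outdoor seating on a public sidewalk; provides childcare services → Nonprofit Permit not required.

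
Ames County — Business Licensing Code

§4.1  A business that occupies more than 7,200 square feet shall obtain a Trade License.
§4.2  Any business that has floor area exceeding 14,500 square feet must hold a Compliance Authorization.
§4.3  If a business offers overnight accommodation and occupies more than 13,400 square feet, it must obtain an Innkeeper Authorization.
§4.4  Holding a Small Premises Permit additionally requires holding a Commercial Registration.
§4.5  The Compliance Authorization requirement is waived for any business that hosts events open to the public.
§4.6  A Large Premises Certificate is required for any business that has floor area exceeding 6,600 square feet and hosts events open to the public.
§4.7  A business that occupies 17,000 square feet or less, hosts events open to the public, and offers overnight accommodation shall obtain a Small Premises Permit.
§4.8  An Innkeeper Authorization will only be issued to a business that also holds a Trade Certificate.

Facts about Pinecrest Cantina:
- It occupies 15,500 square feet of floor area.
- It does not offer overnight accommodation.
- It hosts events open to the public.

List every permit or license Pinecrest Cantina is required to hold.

Large Premises Certificate, Trade License

§4.1 floor area 15,500 square feet > 7,200 square feet → Trade License required.
§4.2 floor area 15,500 square feet > 14,500 square feet → Compliance Authorization required.
§4.3 does not offer overnight accommodation; floor area 15,500 square feet > 13,400 square feet → Innkeeper Authorization not required.
§4.4 Small Premises Permit is not required → no effect.
§4.5 hosts events open to the public → exempt from Compliance Authorization.
§4.6 floor area 15,500 square feet > 6,600 square feet; hosts events open to the public → Large Premises Certificate required.
§4.7 floor area 15,500 square feet ≤ 17,000 square feet; hosts events open to the public; does not offer overnight accommodation → Small Premises Permit not required.
§4.8 Innkeeper Authorization is not required → no effect.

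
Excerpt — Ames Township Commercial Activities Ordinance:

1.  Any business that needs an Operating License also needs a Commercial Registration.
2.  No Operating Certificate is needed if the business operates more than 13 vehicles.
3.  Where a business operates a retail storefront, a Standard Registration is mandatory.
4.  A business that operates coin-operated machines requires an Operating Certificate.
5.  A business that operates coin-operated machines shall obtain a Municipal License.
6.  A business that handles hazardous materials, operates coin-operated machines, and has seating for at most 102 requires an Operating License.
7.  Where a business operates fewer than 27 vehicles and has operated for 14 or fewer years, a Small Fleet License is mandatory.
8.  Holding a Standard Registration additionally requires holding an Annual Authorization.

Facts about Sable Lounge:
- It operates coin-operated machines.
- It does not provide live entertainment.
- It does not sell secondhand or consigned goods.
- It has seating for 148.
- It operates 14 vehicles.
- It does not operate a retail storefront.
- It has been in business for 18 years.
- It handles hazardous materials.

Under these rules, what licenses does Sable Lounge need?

1. Operating License is not required → no effect.
2. vehicles 14 > 13 → exempt from Operating Certificate.
3. does not operate a retail storefront → Standard Registration not required.
4. operates coin-operated machines → Operating Certificate required.
5. operates coin-operated machines → Municipal License required.
6. handles hazardous materials; operates coin-operated machines; seating 148 > 102 → Operating License not required.
7. vehicles 14 < 27; years in business 18 > 14 → Small Fleet License not required.
8. Standard Registration is not required → no effect.

Municipal License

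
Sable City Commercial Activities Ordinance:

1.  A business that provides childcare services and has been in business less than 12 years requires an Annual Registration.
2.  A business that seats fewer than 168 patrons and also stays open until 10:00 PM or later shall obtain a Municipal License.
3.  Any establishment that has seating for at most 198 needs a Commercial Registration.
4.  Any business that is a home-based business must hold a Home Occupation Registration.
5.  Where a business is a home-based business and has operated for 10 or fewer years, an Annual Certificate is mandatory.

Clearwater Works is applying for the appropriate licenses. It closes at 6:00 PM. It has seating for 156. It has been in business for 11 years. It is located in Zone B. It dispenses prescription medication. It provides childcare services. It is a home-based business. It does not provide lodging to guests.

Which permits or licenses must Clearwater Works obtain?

1. provides childcare services; years in business 11 < 12 → Annual Registration required.
2. seating 156 < 168; closes 6:00 PM, at/before 10:00 PM → Municipal License not required.
3. seating 156 ≤ 198 → Commercial Registration required.
4. is a home-based business → Home Occupation Registration required.
5. is a home-based business; years in business 11 > 10 → Annual Certificate not required.

Annual Registration, Commercial Registration, Home Occupation Registration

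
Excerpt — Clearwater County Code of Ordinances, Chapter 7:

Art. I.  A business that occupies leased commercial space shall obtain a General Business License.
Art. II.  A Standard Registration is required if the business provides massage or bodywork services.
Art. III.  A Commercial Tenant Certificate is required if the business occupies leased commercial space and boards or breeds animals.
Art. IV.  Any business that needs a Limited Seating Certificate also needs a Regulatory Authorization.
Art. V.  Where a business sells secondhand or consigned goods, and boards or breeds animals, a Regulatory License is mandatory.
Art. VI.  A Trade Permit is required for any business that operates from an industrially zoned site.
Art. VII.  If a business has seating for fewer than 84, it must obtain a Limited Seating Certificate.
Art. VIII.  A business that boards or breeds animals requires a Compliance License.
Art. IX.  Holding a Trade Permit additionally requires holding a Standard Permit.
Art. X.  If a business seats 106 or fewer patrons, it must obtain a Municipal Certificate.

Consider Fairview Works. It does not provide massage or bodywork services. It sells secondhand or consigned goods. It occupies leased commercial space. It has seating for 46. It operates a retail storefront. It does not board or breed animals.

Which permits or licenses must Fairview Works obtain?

Art. I. occupies leased commercial space → General Business License required.
Art. II. does not provide massage or bodywork services → Standard Registration not required.
Art. III. occupies leased commercial space; does not board or breed animals → Commercial Tenant Certificate not required.
Art. IV. Limited Seating Certificate is required → Regulatory Authorization also required.
Art. V. sells secondhand or consigned goods; does not board or breed animals → Regulatory License not required.
Art. VI. occupies leased commercial space (not: operates from an industrially zoned site) → Trade Permit not required.
Art. VII. seating 46 < 84 → Limited Seating Certificate required.
Art. VIII. does not board or breed animals → Compliance License not required.
Art. IX. Trade Permit is not required → no effect.
Art. X. seating 46 ≤ 106 → Municipal Certificate required.

General Business License, Limited Seating Certificate, Municipal Certificate, Regulatory Authorization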